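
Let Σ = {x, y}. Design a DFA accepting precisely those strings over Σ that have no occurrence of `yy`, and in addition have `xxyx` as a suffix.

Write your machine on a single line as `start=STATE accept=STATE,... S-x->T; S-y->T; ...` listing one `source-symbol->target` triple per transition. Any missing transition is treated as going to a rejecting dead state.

Run two small machines in parallel and take their product. The first has 3 states tracking partial matches of the forbidden pattern `yy`; the second has 5 states tracking how much of the suffix `xxyx` has currently been matched. A product state is a pair (one from each), accepting exactly when both do.
11 states suffice.
       x  y 
>  A   B  C 
   B   D  C 
   C   B  E 
   D   D  F 
   E   G  E 
   F   H  E 
   G   I  E 
 * H   D  C 
   I   I  J 
   J   K  E 
   K   I  E 
(> = start, * = accepting)

start=A; accept=H; A-x->B; A-y->C; B-x->D; B-y->C; C-x->B; C-y->E; D-x->D; D-y->F; E-x->G; E-y->E; F-x->H; F-y->E; G-x->I; G-y->E; H-x->D; H-y->C; I-x->I; I-y->J; J-x->K; J-y->E; K-x->I; K-y->E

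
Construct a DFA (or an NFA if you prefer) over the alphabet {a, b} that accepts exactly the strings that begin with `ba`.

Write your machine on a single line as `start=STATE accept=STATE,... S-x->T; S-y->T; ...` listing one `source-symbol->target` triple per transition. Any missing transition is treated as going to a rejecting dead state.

start=s0; accept=s2; s0-a->s3; s0-b->s1; s1-a->s2; s1-b->s3; s2-a->s2; s2-b->s2; s3-a->s3; s3-b->s3

Walk along `ba` while the input agrees: from s0 take `b` to s1, and so on. Any deviation drops to the rejecting sink s3. Once s2 is reached the prefix is confirmed and every continuation is accepted.
A 4-state machine:
        a   b  
>  s0   s3  s1 
   s1   s2  s3 
 * s2   s2  s2 
   s3   s3  s3 
(> = start, * = accepting)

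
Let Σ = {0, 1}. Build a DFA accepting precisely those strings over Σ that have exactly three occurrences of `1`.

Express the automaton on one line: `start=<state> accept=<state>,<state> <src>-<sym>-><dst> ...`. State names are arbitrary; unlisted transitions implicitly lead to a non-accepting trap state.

start=s0 accept=s3 s0-0->s0 s0-1->s1 s1-0->s1 s1-1->s2 s2-0->s2 s2-1->s3 s3-0->s3 s3-1->s4 s4-0->s4 s4-1->s4

Only the number of `1`s matters, and only up to 4. Make a chain s0 → s1 → s2 → s3 → s4 advanced by each `1` (with s4 absorbing); every other symbol self-loops. The accepting set is {s3}.
        0   1  
>  s0   s0  s1 
   s1   s1  s2 
   s2   s2  s3 
 * s3   s3  s4 
   s4   s4  s4 
(> = start, * = accepting)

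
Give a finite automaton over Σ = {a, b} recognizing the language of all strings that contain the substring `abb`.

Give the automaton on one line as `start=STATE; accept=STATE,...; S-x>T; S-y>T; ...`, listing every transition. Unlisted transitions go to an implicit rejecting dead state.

States S0..S2 record the length of the longest prefix of `abb` that matches the current input suffix. Reaching S3 means `abb` has been seen, and we stay there forever. Accept from S3.
A 4-state machine:
        a   b  
>  S0   S1  S0 
   S1   S1  S2 
   S2   S1  S3 
 * S3   S3  S3 
(> = start, * = accepting)

start=S0; accept=S3; S0-a>S1; S0-b>S0; S1-a>S1; S1-b>S2; S2-a>S1; S2-b>S3; S3-a>S3; S3-b>S3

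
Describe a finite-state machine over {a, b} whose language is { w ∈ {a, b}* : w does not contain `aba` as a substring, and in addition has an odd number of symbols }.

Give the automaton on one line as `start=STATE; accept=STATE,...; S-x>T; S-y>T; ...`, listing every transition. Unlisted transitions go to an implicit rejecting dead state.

start=q0; accept=q1,q2,q5; q0-a>q1; q0-b>q2; q1-a>q3; q1-b>q4; q2-a>q3; q2-b>q0; q3-a>q1; q3-b>q5; q4-a>q6; q4-b>q2; q5-a>q7; q5-b>q0; q6-a>q7; q6-b>q7; q7-a>q6; q7-b>q6

Handle the two conditions separately and then intersect. The first has 4 states tracking partial matches of the forbidden pattern `aba`; the second has 2 states tracking the input length modulo 2. A product state is a pair (one from each), accepting exactly when both do.
An 8-state machine:
        a   b  
>  q0   q1  q2 
 * q1   q3  q4 
 * q2   q3  q0 
   q3   q1  q5 
   q4   q6  q2 
 * q5   q7  q0 
   q6   q7  q7 
   q7   q6  q6 
(> = start, * = accepting)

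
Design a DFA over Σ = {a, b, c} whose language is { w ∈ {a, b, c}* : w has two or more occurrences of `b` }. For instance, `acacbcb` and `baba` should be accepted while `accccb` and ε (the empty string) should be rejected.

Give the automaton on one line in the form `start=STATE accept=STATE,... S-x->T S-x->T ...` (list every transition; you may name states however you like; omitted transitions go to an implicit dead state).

start=S0 accept=S2,S3 S0-a->S0 S0-b->S1 S0-c->S0 S1-a->S1 S1-b->S2 S1-c->S1 S2-a->S2 S2-b->S3 S2-c->S2 S3-a->S3 S3-b->S3 S3-c->S3

Count `b`s, saturating at 3: states S0 through S2 mean 0 through 2 `b`s seen; S3 means more than 2. Each `b` increments (capped at S3); other symbols loop. Accept from {S2, S3}.
A 4-state machine:
        a   b   c  
>  S0   S0  S1  S0 
   S1   S1  S2  S1 
 * S2   S2  S3  S2 
 * S3   S3  S3  S3 
(> = start, * = accepting)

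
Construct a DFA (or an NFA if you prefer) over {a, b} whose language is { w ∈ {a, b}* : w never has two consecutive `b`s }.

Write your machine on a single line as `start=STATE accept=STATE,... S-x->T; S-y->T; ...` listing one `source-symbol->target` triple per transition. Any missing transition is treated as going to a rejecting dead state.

This is the complement of 'contains `bb`'. Use the same substring-matching states — q0 through q2 holding how much of `bb` has just been matched — but flip the accepting set: everything except the trap q2 accepts.
3 states suffice.
        a   b  
>* q0   q0  q1 
 * q1   q0  q2 
   q2   q2  q2 
(> = start, * = accepting)

start=q0; accept=q0,q1; q0-a->q0; q0-b->q1; q1-a->q0; q1-b->q2; q2-a->q2; q2-b->q2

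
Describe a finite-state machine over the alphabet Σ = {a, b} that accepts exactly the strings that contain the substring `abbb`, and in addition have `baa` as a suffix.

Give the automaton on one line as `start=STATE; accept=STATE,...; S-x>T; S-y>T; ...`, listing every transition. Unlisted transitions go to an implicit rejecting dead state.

Build one automaton per condition and run them in lockstep. The first has 5 states tracking whether and how much of `abbb` has been seen; the second has 4 states tracking how much of the suffix `baa` has currently been matched. A product state is a pair (one from each), accepting exactly when both do.
With 11 states:
          a    b  
>  q0     q1   q2 
   q1     q1   q3 
   q2     q4   q2 
   q3     q4   q5 
   q4     q6   q3 
   q5     q4   q7 
   q6     q1   q3 
   q7     q8   q7 
   q8     q9   q7 
 * q9    q10   q7 
   q10   q10   q7 
(> = start, * = accepting)

start=q0; accept=q9; q0-a>q1; q0-b>q2; q1-a>q1; q1-b>q3; q2-a>q4; q2-b>q2; q3-a>q4; q3-b>q5; q4-a>q6; q4-b>q3; q5-a>q4; q5-b>q7; q6-a>q1; q6-b>q3; q7-a>q8; q7-b>q7; q8-a>q9; q8-b>q7; q9-a>q10; q9-b>q7; q10-a>q10; q10-b>q7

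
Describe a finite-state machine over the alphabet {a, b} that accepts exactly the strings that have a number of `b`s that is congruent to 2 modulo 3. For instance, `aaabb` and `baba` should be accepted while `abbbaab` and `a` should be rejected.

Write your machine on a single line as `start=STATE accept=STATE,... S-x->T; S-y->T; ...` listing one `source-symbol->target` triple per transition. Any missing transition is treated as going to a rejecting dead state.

start=q0; accept=q2; q0-a->q0; q0-b->q1; q1-a->q1; q1-b->q2; q2-a->q2; q2-b->q0

Keep the running count of `b`s modulo 3: each `b` advances along the cycle q0 → q1 → q2 → q0 while other symbols loop. Accept at q2.
With 3 states:
        a   b  
>  q0   q0  q1 
   q1   q1  q2 
 * q2   q2  q0 
(> = start, * = accepting)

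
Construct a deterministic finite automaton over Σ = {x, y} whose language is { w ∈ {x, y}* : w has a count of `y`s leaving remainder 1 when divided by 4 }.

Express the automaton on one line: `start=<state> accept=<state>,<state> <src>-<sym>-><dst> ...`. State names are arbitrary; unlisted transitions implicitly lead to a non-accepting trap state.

The only thing that matters is how many `y`s have appeared, reduced mod 4. Use one state per residue: A for 0, …, D for 3. Reading `y` moves to the next residue; anything else stays put. B is accepting.
       x  y 
>  A   A  B 
 * B   B  C 
   C   C  D 
   D   D  A 
(> = start, * = accepting)

start=A accept=B A-x->A A-y->B B-x->B B-y->C C-x->C C-y->D D-x->D D-y->A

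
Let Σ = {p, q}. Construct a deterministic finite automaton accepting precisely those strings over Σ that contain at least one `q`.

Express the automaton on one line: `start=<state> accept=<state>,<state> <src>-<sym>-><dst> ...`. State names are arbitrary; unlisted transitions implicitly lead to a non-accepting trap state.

start=S0 accept=S1,S2 S0-p->S0 S0-q->S1 S1-p->S1 S1-q->S2 S2-p->S2 S2-q->S2

Count `q`s, saturating at 2: state S0 means no `q` yet, S1 means one `q` seen, S2 means more than one. Each `q` increments (capped at S2); other symbols loop. Accept from {S1, S2}.
3 states suffice.
        p   q  
>  S0   S0  S1 
 * S1   S1  S2 
 * S2   S2  S2 
(> = start, * = accepting)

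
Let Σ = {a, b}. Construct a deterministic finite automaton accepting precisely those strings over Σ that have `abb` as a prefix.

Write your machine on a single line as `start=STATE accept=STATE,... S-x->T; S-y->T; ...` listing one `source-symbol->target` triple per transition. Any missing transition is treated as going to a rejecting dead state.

start=q0; accept=q3; q0-a->q1; q0-b->q4; q1-a->q4; q1-b->q2; q2-a->q4; q2-b->q3; q3-a->q3; q3-b->q3; q4-a->q4; q4-b->q4

Check the first 3 symbols one by one: q0 through q2 record how many have matched `abb` so far; any wrong symbol goes to the dead state q4. After all 3 match we enter the accepting sink q3.
5 states suffice.
        a   b  
>  q0   q1  q4 
   q1   q4  q2 
   q2   q4  q3 
 * q3   q3  q3 
   q4   q4  q4 
(> = start, * = accepting)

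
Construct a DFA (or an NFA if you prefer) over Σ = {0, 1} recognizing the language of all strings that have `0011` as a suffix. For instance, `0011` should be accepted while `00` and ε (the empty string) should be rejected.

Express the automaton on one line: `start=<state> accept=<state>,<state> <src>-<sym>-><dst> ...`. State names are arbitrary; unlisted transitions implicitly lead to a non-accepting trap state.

Remember how much of `0011` the current input suffix matches. State S0 means no match yet; S1 means the last symbol is `0`; S2 means the last 2 symbols are `00`; S3 means the last 3 symbols are `001`; S4 means the last 4 symbols are `0011`. Only S4 accepts. On a mismatch, fall back to the longest proper suffix that is still a prefix of `0011`.
5 states suffice.
        0   1  
>  S0   S1  S0 
   S1   S2  S0 
   S2   S2  S3 
   S3   S1  S4 
 * S4   S1  S0 
(> = start, * = accepting)

start=S0 accept=S4 S0-0->S1 S0-1->S0 S1-0->S2 S1-1->S0 S2-0->S2 S2-1->S3 S3-0->S1 S3-1->S4 S4-0->S1 S4-1->S0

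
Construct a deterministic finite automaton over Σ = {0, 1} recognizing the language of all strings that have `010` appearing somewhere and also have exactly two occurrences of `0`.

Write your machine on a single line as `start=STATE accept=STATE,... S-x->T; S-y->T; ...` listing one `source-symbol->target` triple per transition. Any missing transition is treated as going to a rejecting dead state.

Run two small machines in parallel and take their product. One (4 states) tracks whether and how much of `010` has been seen; the other (4 states) tracks the count of `0`s, saturating at 3. Each combined state is a pair, one component from each; accept when both components accept.
With 12 states:
       0  1 
>  A   B  A 
   B   C  D 
   C   E  F 
   D   G  H 
   E   E  I 
   F   J  K 
 * G   J  G 
   H   C  H 
   I   J  L 
   J   J  J 
   K   E  K 
   L   E  L 
(> = start, * = accepting)

start=A; accept=G; A-0->B; A-1->A; B-0->C; B-1->D; C-0->E; C-1->F; D-0->G; D-1->H; E-0->E; E-1->I; F-0->J; F-1->K; G-0->J; G-1->G; H-0->C; H-1->H; I-0->J; I-1->L; J-0->J; J-1->J; K-0->E; K-1->K; L-0->E; L-1->L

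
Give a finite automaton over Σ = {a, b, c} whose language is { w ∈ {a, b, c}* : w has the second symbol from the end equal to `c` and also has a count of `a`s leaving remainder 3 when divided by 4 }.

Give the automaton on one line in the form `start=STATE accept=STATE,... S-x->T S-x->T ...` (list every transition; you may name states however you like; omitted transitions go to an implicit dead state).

Run two small machines in parallel and take their product. One (13 states) tracks the last 2 symbols read; the other (4 states) tracks the count of `a`s modulo 4. Each combined state is a pair, one component from each; accept when both components accept. Minimizing collapses redundant product states.
        a   b   c  
>  s0   s1  s0  s0 
   s1   s2  s1  s1 
   s2   s3  s2  s4 
   s3   s0  s3  s5 
   s4   s6  s2  s4 
   s5   s0  s6  s7 
 * s6   s0  s3  s5 
 * s7   s0  s6  s7 
(> = start, * = accepting)

start=s0 accept=s6,s7 s0-a->s1 s0-b->s0 s0-c->s0 s1-a->s2 s1-b->s1 s1-c->s1 s2-a->s3 s2-b->s2 s2-c->s4 s3-a->s0 s3-b->s3 s3-c->s5 s4-a->s6 s4-b->s2 s4-c->s4 s5-a->s0 s5-b->s6 s5-c->s7 s6-a->s0 s6-b->s3 s6-c->s5 s7-a->s0 s7-b->s6 s7-c->s7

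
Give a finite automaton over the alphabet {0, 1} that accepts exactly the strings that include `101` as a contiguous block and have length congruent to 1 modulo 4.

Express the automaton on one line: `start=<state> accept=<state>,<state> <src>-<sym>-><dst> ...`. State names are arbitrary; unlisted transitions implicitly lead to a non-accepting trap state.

start=q0 accept=q14 q0-0->q1 q0-1->q2 q1-0->q3 q1-1->q4 q2-0->q5 q2-1->q4 q3-0->q6 q3-1->q7 q4-0->q8 q4-1->q7 q5-0->q6 q5-1->q9 q6-0->q0 q6-1->q10 q7-0->q11 q7-1->q10 q8-0->q0 q8-1->q12 q9-0->q12 q9-1->q12 q10-0->q13 q10-1->q2 q11-0->q1 q11-1->q14 q12-0->q14 q12-1->q14 q13-0->q3 q13-1->q15 q14-0->q15 q14-1->q15 q15-0->q9 q15-1->q9

Run two small machines in parallel and take their product. One (4 states) tracks whether and how much of `101` has been seen; the other (4 states) tracks the input length modulo 4. Each combined state is a pair, one component from each; accept when both components accept.
A 16-state machine:
          0    1  
>  q0     q1   q2 
   q1     q3   q4 
   q2     q5   q4 
   q3     q6   q7 
   q4     q8   q7 
   q5     q6   q9 
   q6     q0  q10 
   q7    q11  q10 
   q8     q0  q12 
   q9    q12  q12 
   q10   q13   q2 
   q11    q1  q14 
   q12   q14  q14 
   q13    q3  q15 
 * q14   q15  q15 
   q15    q9   q9 
(> = start, * = accepting)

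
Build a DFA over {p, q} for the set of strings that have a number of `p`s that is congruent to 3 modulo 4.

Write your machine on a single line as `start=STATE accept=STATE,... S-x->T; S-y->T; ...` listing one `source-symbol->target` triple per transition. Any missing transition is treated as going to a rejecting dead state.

Keep the running count of `p`s modulo 4: each `p` advances along the cycle s0 → s1 → s2 → s3 → s0 while other symbols loop. Accept at s3.
A 4-state machine:
        p   q  
>  s0   s1  s0 
   s1   s2  s1 
   s2   s3  s2 
 * s3   s0  s3 
(> = start, * = accepting)

start=s0; accept=s3; s0-p->s1; s0-q->s0; s1-p->s2; s1-q->s1; s2-p->s3; s2-q->s2; s3-p->s0; s3-q->s3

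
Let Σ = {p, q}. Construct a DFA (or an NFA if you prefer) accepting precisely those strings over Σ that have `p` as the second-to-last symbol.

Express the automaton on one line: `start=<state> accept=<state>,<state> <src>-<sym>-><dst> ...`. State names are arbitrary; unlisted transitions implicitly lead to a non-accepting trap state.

start=s0 accept=s3,s4 s0-p->s1 s0-q->s2 s1-p->s3 s1-q->s4 s2-p->s5 s2-q->s6 s3-p->s3 s3-q->s4 s4-p->s5 s4-q->s6 s5-p->s3 s5-q->s4 s6-p->s5 s6-q->s6

Because acceptance depends on a position counted from the end, the machine has to buffer the most recent 2 symbols. Make each state the string of the last up-to-2 symbols read; on input `x` shift the window left and append `x`. Accept when the buffered window has length 2 and begins with `p`.
With 7 states:
        p   q  
>  s0   s1  s2 
   s1   s3  s4 
   s2   s5  s6 
 * s3   s3  s4 
 * s4   s5  s6 
   s5   s3  s4 
   s6   s5  s6 
(> = start, * = accepting)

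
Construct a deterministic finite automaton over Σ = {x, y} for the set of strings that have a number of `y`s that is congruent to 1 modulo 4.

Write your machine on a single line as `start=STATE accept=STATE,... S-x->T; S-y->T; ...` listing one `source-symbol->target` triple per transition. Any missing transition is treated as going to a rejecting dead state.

Keep the running count of `y`s modulo 4: each `y` advances along the cycle S0 → S1 → S2 → S3 → S0 while other symbols loop. Accept at S1.
With 4 states:
        x   y  
>  S0   S0  S1 
 * S1   S1  S2 
   S2   S2  S3 
   S3   S3  S0 
(> = start, * = accepting)

start=S0; accept=S1; S0-x->S0; S0-y->S1; S1-x->S1; S1-y->S2; S2-x->S2; S2-y->S3; S3-x->S3; S3-y->S0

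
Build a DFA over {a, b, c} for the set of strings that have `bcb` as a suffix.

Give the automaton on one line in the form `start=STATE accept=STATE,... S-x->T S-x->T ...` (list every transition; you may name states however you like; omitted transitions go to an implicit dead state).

start=q0 accept=q3 q0-a->q0 q0-b->q1 q0-c->q0 q1-a->q0 q1-b->q1 q1-c->q2 q2-a->q0 q2-b->q3 q2-c->q0 q3-a->q0 q3-b->q1 q3-c->q2

Let each state record the length of the longest suffix of the input read so far that is also a prefix of `bcb`. q1 means the last symbol is `b`; q2 means the last 2 symbols are `bc`; q3 means the last 3 symbols are `bcb`. Accept only at q3, where the string currently ends in `bcb`.
With 4 states:
        a   b   c  
>  q0   q0  q1  q0 
   q1   q0  q1  q2 
   q2   q0  q3  q0 
 * q3   q0  q1  q2 
(> = start, * = accepting)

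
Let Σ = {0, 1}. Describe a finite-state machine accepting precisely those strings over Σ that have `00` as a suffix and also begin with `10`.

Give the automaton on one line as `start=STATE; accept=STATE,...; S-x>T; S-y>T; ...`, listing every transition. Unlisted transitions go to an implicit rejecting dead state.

start=q0; accept=q4; q0-0>q1; q0-1>q2; q1-0>q1; q1-1>q1; q2-0>q3; q2-1>q1; q3-0>q4; q3-1>q5; q4-0>q4; q4-1>q5; q5-0>q3; q5-1>q5

Handle the two conditions separately and then intersect. One (3 states) tracks how much of the suffix `00` has currently been matched; the other (4 states) tracks whether the input so far still matches the prefix `10`. Each combined state is a pair, one component from each; accept when both components accept. Equivalent product states are then merged.
A 6-state machine:
        0   1  
>  q0   q1  q2 
   q1   q1  q1 
   q2   q3  q1 
   q3   q4  q5 
 * q4   q4  q5 
   q5   q3  q5 
(> = start, * = accepting)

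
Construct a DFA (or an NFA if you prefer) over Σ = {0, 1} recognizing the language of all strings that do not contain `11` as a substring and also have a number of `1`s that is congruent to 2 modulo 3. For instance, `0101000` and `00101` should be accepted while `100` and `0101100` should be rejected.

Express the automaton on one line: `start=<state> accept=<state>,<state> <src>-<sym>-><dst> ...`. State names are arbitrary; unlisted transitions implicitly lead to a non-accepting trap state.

Handle the two conditions separately and then intersect. The first has 3 states tracking partial matches of the forbidden pattern `11`; the second has 3 states tracking the count of `1`s modulo 3. A product state is a pair (one from each), accepting exactly when both do.
A 9-state machine:
        0   1  
>  q0   q0  q1 
   q1   q2  q3 
   q2   q2  q4 
   q3   q3  q5 
 * q4   q6  q5 
   q5   q5  q7 
 * q6   q6  q8 
   q7   q7  q3 
   q8   q0  q7 
(> = start, * = accepting)

start=q0 accept=q4,q6 q0-0->q0 q0-1->q1 q1-0->q2 q1-1->q3 q2-0->q2 q2-1->q4 q3-0->q3 q3-1->q5 q4-0->q6 q4-1->q5 q5-0->q5 q5-1->q7 q6-0->q6 q6-1->q8 q7-0->q7 q7-1->q3 q8-0->q0 q8-1->q7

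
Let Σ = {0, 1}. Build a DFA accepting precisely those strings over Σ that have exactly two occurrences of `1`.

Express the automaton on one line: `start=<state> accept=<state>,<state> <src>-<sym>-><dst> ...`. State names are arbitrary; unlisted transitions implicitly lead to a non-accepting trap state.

start=A accept=C A-0->A A-1->B B-0->B B-1->C C-0->C C-1->D D-0->D D-1->D

Only the number of `1`s matters, and only up to 3. Make a chain A → B → C → D advanced by each `1` (with D absorbing); every other symbol self-loops. The accepting set is {C}.
A 4-state machine:
       0  1 
>  A   A  B 
   B   B  C 
 * C   C  D 
   D   D  D 
(> = start, * = accepting)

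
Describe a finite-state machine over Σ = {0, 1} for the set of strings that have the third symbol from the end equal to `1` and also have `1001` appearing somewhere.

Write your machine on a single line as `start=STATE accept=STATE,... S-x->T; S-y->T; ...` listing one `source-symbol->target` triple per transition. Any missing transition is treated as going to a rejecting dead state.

start=q0; accept=q7,q8,q9,q10; q0-0->q0; q0-1->q1; q1-0->q2; q1-1->q1; q2-0->q3; q2-1->q1; q3-0->q0; q3-1->q4; q4-0->q5; q4-1->q6; q5-0->q7; q5-1->q8; q6-0->q9; q6-1->q10; q7-0->q11; q7-1->q4; q8-0->q5; q8-1->q6; q9-0->q7; q9-1->q8; q10-0->q9; q10-1->q10; q11-0->q11; q11-1->q4

Build one automaton per condition and run them in lockstep. The first has 15 states tracking the last 3 symbols read; the second has 5 states tracking whether and how much of `1001` has been seen. A product state is a pair (one from each), accepting exactly when both do. Equivalent product states are then merged.
A 12-state machine:
          0    1  
>  q0     q0   q1 
   q1     q2   q1 
   q2     q3   q1 
   q3     q0   q4 
   q4     q5   q6 
   q5     q7   q8 
   q6     q9  q10 
 * q7    q11   q4 
 * q8     q5   q6 
 * q9     q7   q8 
 * q10    q9  q10 
   q11   q11   q4 
(> = start, * = accepting)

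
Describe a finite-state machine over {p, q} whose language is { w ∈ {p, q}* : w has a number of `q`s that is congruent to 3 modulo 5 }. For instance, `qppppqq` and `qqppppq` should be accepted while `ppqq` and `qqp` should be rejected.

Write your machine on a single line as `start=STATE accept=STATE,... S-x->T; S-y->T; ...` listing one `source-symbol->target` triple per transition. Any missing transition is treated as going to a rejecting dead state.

Keep the running count of `q`s modulo 5: each `q` advances along the cycle A → B → C → D → E → A while other symbols loop. Accept at D.
5 states suffice.
       p  q 
>  A   A  B 
   B   B  C 
   C   C  D 
 * D   D  E 
   E   E  A 
(> = start, * = accepting)

start=A; accept=D; A-p->A; A-q->B; B-p->B; B-q->C; C-p->C; C-q->D; D-p->D; D-q->E; E-p->E; E-q->A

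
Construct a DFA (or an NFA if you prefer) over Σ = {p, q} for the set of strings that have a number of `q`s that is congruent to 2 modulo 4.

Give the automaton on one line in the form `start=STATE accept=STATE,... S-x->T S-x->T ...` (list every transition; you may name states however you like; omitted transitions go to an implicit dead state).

start=S0 accept=S2 S0-p->S0 S0-q->S1 S1-p->S1 S1-q->S2 S2-p->S2 S2-q->S3 S3-p->S3 S3-q->S0

Keep the running count of `q`s modulo 4: each `q` advances along the cycle S0 → S1 → S2 → S3 → S0 while other symbols loop. Accept at S2.
4 states suffice.
        p   q  
>  S0   S0  S1 
   S1   S1  S2 
 * S2   S2  S3 
   S3   S3  S0 
(> = start, * = accepting)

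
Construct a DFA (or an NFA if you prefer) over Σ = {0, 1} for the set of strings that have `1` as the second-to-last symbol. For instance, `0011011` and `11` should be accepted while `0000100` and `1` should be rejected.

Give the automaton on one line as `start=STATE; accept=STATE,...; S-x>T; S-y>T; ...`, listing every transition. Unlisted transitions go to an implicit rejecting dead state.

start=A; accept=F,G; A-0>B; A-1>C; B-0>D; B-1>E; C-0>F; C-1>G; D-0>D; D-1>E; E-0>F; E-1>G; F-0>D; F-1>E; G-0>F; G-1>G

A DFA must remember the last 2 symbols (since which symbol is second-to-last isn't known until the input ends). Use one state per possible window of the last ≤2 symbols; accept from those whose window starts with `1`.
7 states suffice.
       0  1 
>  A   B  C 
   B   D  E 
   C   F  G 
   D   D  E 
   E   F  G 
 * F   D  E 
 * G   F  G 
(> = start, * = accepting)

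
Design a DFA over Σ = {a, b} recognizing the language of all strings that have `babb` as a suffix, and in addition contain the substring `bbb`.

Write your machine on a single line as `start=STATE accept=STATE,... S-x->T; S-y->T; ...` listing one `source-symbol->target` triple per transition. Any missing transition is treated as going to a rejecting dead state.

start=s0; accept=s7; s0-a->s0; s0-b->s1; s1-a->s0; s1-b->s2; s2-a->s0; s2-b->s3; s3-a->s4; s3-b->s3; s4-a->s5; s4-b->s6; s5-a->s5; s5-b->s3; s6-a->s4; s6-b->s7; s7-a->s4; s7-b->s3

Build one automaton per condition and run them in lockstep. One (5 states) tracks how much of the suffix `babb` has currently been matched; the other (4 states) tracks whether and how much of `bbb` has been seen. Each combined state is a pair, one component from each; accept when both components accept. After merging equivalent states the machine shrinks.
With 8 states:
        a   b  
>  s0   s0  s1 
   s1   s0  s2 
   s2   s0  s3 
   s3   s4  s3 
   s4   s5  s6 
   s5   s5  s3 
   s6   s4  s7 
 * s7   s4  s3 
(> = start, * = accepting)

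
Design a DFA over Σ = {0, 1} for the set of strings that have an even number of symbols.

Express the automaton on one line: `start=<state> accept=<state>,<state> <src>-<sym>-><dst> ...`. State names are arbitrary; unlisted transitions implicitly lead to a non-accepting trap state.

start=q0 accept=q0 q0-0->q1 q0-1->q1 q1-0->q0 q1-1->q0

Only the length mod 2 matters, so use a 2-cycle: from any state, every input symbol moves to the next state, wrapping q1 back to q0. Mark q0 accepting.
A 2-state machine:
        0   1  
>* q0   q1  q1 
   q1   q0  q0 
(> = start, * = accepting)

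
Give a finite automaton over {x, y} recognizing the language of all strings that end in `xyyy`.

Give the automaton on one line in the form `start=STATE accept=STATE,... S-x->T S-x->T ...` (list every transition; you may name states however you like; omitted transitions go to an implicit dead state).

start=S0 accept=S4 S0-x->S1 S0-y->S0 S1-x->S1 S1-y->S2 S2-x->S1 S2-y->S3 S3-x->S1 S3-y->S4 S4-x->S1 S4-y->S0

Remember how much of `xyyy` the current input suffix matches. State S0 means no match yet; S1 means the last symbol is `x`; S2 means the last 2 symbols are `xy`; S3 means the last 3 symbols are `xyy`; S4 means the last 4 symbols are `xyyy`. Only S4 accepts. On a mismatch, fall back to the longest proper suffix that is still a prefix of `xyyy`.
With 5 states:
        x   y  
>  S0   S1  S0 
   S1   S1  S2 
   S2   S1  S3 
   S3   S1  S4 
 * S4   S1  S0 
(> = start, * = accepting)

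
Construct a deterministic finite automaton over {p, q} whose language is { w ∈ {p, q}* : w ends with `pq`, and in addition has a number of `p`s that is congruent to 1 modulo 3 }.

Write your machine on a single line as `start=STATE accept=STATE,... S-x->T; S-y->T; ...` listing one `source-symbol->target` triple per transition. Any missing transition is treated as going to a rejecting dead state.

Build one automaton per condition and run them in lockstep. One (3 states) tracks how much of the suffix `pq` has currently been matched; the other (3 states) tracks the count of `p`s modulo 3. Each combined state is a pair, one component from each; accept when both components accept. After merging equivalent states the machine shrinks.
5 states suffice.
        p   q  
>  S0   S1  S0 
   S1   S2  S3 
   S2   S0  S2 
 * S3   S2  S4 
   S4   S2  S4 
(> = start, * = accepting)

start=S0; accept=S3; S0-p->S1; S0-q->S0; S1-p->S2; S1-q->S3; S2-p->S0; S2-q->S2; S3-p->S2; S3-q->S4; S4-p->S2; S4-q->S4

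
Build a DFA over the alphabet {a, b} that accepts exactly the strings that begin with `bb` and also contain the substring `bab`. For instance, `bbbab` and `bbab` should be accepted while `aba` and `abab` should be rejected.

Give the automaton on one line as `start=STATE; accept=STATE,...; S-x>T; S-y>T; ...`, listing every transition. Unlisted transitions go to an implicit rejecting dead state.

start=s0; accept=s6; s0-a>s1; s0-b>s2; s1-a>s1; s1-b>s1; s2-a>s1; s2-b>s3; s3-a>s4; s3-b>s3; s4-a>s5; s4-b>s6; s5-a>s5; s5-b>s3; s6-a>s6; s6-b>s6

Run two small machines in parallel and take their product. One (4 states) tracks whether the input so far still matches the prefix `bb`; the other (4 states) tracks whether and how much of `bab` has been seen. Each combined state is a pair, one component from each; accept when both components accept. Equivalent product states are then merged.
A 7-state machine:
        a   b  
>  s0   s1  s2 
   s1   s1  s1 
   s2   s1  s3 
   s3   s4  s3 
   s4   s5  s6 
   s5   s5  s3 
 * s6   s6  s6 
(> = start, * = accepting)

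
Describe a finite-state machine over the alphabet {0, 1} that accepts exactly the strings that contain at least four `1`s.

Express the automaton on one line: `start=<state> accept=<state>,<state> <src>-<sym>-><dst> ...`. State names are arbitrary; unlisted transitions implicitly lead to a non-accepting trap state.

Count `1`s, saturating at 5: states q0 through q4 mean 0 through 4 `1`s seen; q5 means more than 4. Each `1` increments (capped at q5); other symbols loop. Accept from {q4, q5}.
        0   1  
>  q0   q0  q1 
   q1   q1  q2 
   q2   q2  q3 
   q3   q3  q4 
 * q4   q4  q5 
 * q5   q5  q5 
(> = start, * = accepting)

start=q0 accept=q4,q5 q0-0->q0 q0-1->q1 q1-0->q1 q1-1->q2 q2-0->q2 q2-1->q3 q3-0->q3 q3-1->q4 q4-0->q4 q4-1->q5 q5-0->q5 q5-1->q5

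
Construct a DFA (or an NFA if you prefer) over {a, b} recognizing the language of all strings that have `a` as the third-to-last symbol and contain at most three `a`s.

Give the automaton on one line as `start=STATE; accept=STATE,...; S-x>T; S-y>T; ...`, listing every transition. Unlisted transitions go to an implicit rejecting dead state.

start=S0; accept=S4,S5,S6,S7,S9,S10,S11,S16; S0-a>S1; S0-b>S0; S1-a>S2; S1-b>S3; S2-a>S4; S2-b>S5; S3-a>S6; S3-b>S7; S4-a>S8; S4-b>S9; S5-a>S10; S5-b>S11; S6-a>S12; S6-b>S13; S7-a>S14; S7-b>S15; S8-a>S8; S8-b>S8; S9-a>S8; S9-b>S16; S10-a>S8; S10-b>S17; S11-a>S18; S11-b>S19; S12-a>S8; S12-b>S9; S13-a>S10; S13-b>S11; S14-a>S12; S14-b>S13; S15-a>S14; S15-b>S15; S16-a>S8; S16-b>S8; S17-a>S8; S17-b>S16; S18-a>S8; S18-b>S17; S19-a>S18; S19-b>S19

Build one automaton per condition and run them in lockstep. The first has 15 states tracking the last 3 symbols read; the second has 5 states tracking the count of `a`s, saturating at 4. A product state is a pair (one from each), accepting exactly when both do. After merging equivalent states the machine shrinks.
With 20 states:
          a    b  
>  S0     S1   S0 
   S1     S2   S3 
   S2     S4   S5 
   S3     S6   S7 
 * S4     S8   S9 
 * S5    S10  S11 
 * S6    S12  S13 
 * S7    S14  S15 
   S8     S8   S8 
 * S9     S8  S16 
 * S10    S8  S17 
 * S11   S18  S19 
   S12    S8   S9 
   S13   S10  S11 
   S14   S12  S13 
   S15   S14  S15 
 * S16    S8   S8 
   S17    S8  S16 
   S18    S8  S17 
   S19   S18  S19 
(> = start, * = accepting)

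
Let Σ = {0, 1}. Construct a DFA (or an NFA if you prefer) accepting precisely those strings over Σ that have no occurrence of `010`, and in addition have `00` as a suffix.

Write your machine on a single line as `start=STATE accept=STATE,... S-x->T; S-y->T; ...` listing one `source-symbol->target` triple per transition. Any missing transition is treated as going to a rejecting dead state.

Run two small machines in parallel and take their product. The first has 4 states tracking partial matches of the forbidden pattern `010`; the second has 3 states tracking how much of the suffix `00` has currently been matched. A product state is a pair (one from each), accepting exactly when both do.
7 states suffice.
       0  1 
>  A   B  A 
   B   C  D 
 * C   C  D 
   D   E  A 
   E   F  G 
   F   F  G 
   G   E  G 
(> = start, * = accepting)

start=A; accept=C; A-0->B; A-1->A; B-0->C; B-1->D; C-0->C; C-1->D; D-0->E; D-1->A; E-0->F; E-1->G; F-0->F; F-1->G; G-0->E; G-1->G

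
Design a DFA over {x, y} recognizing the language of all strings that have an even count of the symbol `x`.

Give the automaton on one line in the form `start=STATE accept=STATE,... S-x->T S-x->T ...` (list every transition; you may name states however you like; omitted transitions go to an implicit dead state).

Keep the running count of `x`s modulo 2: each `x` advances along the cycle A → B → A while other symbols loop. Accept at A.
       x  y 
>* A   B  A 
   B   A  B 
(> = start, * = accepting)

start=A accept=A A-x->B A-y->A B-x->A B-y->B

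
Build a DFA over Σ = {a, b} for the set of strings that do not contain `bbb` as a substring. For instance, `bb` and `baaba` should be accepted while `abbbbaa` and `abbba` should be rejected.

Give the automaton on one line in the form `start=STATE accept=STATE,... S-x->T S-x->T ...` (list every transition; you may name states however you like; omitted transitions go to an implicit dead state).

start=q0 accept=q0,q1,q2 q0-a->q0 q0-b->q1 q1-a->q0 q1-b->q2 q2-a->q0 q2-b->q3 q3-a->q3 q3-b->q3

Track partial matches of the forbidden pattern `bbb`. State q3 is a dead state reached once `bbb` has occurred; every other state accepts. q0 means no part of `bbb` is currently matched.
A 4-state machine:
        a   b  
>* q0   q0  q1 
 * q1   q0  q2 
 * q2   q0  q3 
   q3   q3  q3 
(> = start, * = accepting)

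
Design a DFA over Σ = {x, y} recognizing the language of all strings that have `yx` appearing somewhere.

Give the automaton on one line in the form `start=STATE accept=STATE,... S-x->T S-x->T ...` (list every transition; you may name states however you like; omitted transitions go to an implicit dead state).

start=q0 accept=q2 q0-x->q0 q0-y->q1 q1-x->q2 q1-y->q1 q2-x->q2 q2-y->q2

Track how much of `yx` has been matched so far: state q0 is no progress, q2 is the absorbing accept state reached once `yx` has occurred. Intermediate states record partial matches; on a mismatch, fall back to the longest reusable overlap.
A 3-state machine:
        x   y  
>  q0   q0  q1 
   q1   q2  q1 
 * q2   q2  q2 
(> = start, * = accepting)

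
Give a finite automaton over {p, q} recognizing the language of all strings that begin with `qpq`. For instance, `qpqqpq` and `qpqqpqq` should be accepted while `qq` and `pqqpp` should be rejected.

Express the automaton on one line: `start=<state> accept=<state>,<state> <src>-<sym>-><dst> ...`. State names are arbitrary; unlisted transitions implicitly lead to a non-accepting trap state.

start=s0 accept=s3 s0-p->s4 s0-q->s1 s1-p->s2 s1-q->s4 s2-p->s4 s2-q->s3 s3-p->s3 s3-q->s3 s4-p->s4 s4-q->s4

Walk along `qpq` while the input agrees: from s0 take `q` to s1, and so on. Any deviation drops to the rejecting sink s4. Once s3 is reached the prefix is confirmed and every continuation is accepted.
        p   q  
>  s0   s4  s1 
   s1   s2  s4 
   s2   s4  s3 
 * s3   s3  s3 
   s4   s4  s4 
(> = start, * = accepting)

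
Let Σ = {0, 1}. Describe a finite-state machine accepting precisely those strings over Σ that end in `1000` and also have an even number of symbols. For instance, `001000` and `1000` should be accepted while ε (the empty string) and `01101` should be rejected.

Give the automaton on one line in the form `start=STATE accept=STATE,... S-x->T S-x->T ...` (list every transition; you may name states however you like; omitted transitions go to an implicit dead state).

start=q0 accept=q5 q0-0->q1 q0-1->q2 q1-0->q0 q1-1->q0 q2-0->q3 q2-1->q0 q3-0->q4 q3-1->q2 q4-0->q5 q4-1->q0 q5-0->q1 q5-1->q2

Handle the two conditions separately and then intersect. The first has 5 states tracking how much of the suffix `1000` has currently been matched; the second has 2 states tracking the input length modulo 2. A product state is a pair (one from each), accepting exactly when both do. Minimizing collapses redundant product states.
        0   1  
>  q0   q1  q2 
   q1   q0  q0 
   q2   q3  q0 
   q3   q4  q2 
   q4   q5  q0 
 * q5   q1  q2 
(> = start, * = accepting)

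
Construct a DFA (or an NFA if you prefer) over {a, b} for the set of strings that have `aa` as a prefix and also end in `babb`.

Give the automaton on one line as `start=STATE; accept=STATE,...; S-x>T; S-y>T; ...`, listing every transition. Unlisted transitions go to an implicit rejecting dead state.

Run two small machines in parallel and take their product. The first has 4 states tracking whether the input so far still matches the prefix `aa`; the second has 5 states tracking how much of the suffix `babb` has currently been matched. A product state is a pair (one from each), accepting exactly when both do. After merging equivalent states the machine shrinks.
With 8 states:
        a   b  
>  q0   q1  q2 
   q1   q3  q2 
   q2   q2  q2 
   q3   q3  q4 
   q4   q5  q4 
   q5   q3  q6 
   q6   q5  q7 
 * q7   q5  q4 
(> = start, * = accepting)

start=q0; accept=q7; q0-a>q1; q0-b>q2; q1-a>q3; q1-b>q2; q2-a>q2; q2-b>q2; q3-a>q3; q3-b>q4; q4-a>q5; q4-b>q4; q5-a>q3; q5-b>q6; q6-a>q5; q6-b>q7; q7-a>q5; q7-b>q4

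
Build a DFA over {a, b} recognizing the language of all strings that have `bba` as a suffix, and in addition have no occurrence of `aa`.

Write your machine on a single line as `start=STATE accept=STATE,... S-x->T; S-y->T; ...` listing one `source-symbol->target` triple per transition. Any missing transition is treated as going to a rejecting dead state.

start=q0; accept=q5; q0-a->q1; q0-b->q2; q1-a->q3; q1-b->q2; q2-a->q1; q2-b->q4; q3-a->q3; q3-b->q3; q4-a->q5; q4-b->q4; q5-a->q3; q5-b->q2

Run two small machines in parallel and take their product. The first has 4 states tracking how much of the suffix `bba` has currently been matched; the second has 3 states tracking partial matches of the forbidden pattern `aa`. A product state is a pair (one from each), accepting exactly when both do. Equivalent product states are then merged.
A 6-state machine:
        a   b  
>  q0   q1  q2 
   q1   q3  q2 
   q2   q1  q4 
   q3   q3  q3 
   q4   q5  q4 
 * q5   q3  q2 
(> = start, * = accepting)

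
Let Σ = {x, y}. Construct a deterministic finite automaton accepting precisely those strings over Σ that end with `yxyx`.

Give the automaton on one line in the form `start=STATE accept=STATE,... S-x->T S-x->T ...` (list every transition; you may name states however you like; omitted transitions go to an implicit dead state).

start=s0 accept=s4 s0-x->s0 s0-y->s1 s1-x->s2 s1-y->s1 s2-x->s0 s2-y->s3 s3-x->s4 s3-y->s1 s4-x->s0 s4-y->s3

Let each state record the length of the longest suffix of the input read so far that is also a prefix of `yxyx`. s1 means the last symbol is `y`; s2 means the last 2 symbols are `yx`; s3 means the last 3 symbols are `yxy`; s4 means the last 4 symbols are `yxyx`. Accept only at s4, where the string currently ends in `yxyx`.
5 states suffice.
        x   y  
>  s0   s0  s1 
   s1   s2  s1 
   s2   s0  s3 
   s3   s4  s1 
 * s4   s0  s3 
(> = start, * = accepting)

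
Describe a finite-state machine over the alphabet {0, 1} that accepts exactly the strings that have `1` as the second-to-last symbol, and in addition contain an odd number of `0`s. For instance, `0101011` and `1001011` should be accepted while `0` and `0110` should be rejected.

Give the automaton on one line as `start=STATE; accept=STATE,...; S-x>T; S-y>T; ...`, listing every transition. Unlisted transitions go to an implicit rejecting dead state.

Build one automaton per condition and run them in lockstep. One (7 states) tracks the last 2 symbols read; the other (2 states) tracks the count of `0`s modulo 2. Each combined state is a pair, one component from each; accept when both components accept. Minimizing collapses redundant product states.
6 states suffice.
       0  1 
>  A   B  C 
   B   A  D 
   C   E  C 
   D   A  F 
 * E   A  D 
 * F   A  F 
(> = start, * = accepting)

start=A; accept=E,F; A-0>B; A-1>C; B-0>A; B-1>D; C-0>E; C-1>C; D-0>A; D-1>F; E-0>A; E-1>D; F-0>A; F-1>F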